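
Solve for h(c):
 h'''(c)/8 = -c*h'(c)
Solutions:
 h(c) = C1 + Integral(C2*airyai(-2*c) + C3*airybi(-2*c), c)


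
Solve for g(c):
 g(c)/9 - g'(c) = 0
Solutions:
 g(c) = C1*exp(c/9)


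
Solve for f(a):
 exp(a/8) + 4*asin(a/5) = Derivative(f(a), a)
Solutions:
 f(a) = C1 + 4*a*asin(a/5) + 4*sqrt(25 - a^2) + 8*exp(a/8)


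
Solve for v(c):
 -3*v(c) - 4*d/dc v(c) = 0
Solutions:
 v(c) = C1*exp(-3*c/4)


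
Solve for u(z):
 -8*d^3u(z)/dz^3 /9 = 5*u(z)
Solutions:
 u(z) = C3*exp(z*(-45^(1/3) + 3*3^(2/3)*5^(1/3))/8)*sin(3*3^(1/6)*5^(1/3)*z/4) + C4*exp(z*(-45^(1/3) + 3*3^(2/3)*5^(1/3))/8)*cos(3*3^(1/6)*5^(1/3)*z/4) + C5*exp(-z*(45^(1/3) + 3*3^(2/3)*5^(1/3))/8) + (C1*sin(3*3^(1/6)*5^(1/3)*z/4) + C2*cos(3*3^(1/6)*5^(1/3)*z/4))*exp(45^(1/3)*z/4)


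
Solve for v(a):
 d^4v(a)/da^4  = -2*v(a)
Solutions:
 v(a) = (C1*sin(2^(3/4)*a/2) + C2*cos(2^(3/4)*a/2))*exp(-2^(3/4)*a/2) + (C3*sin(2^(3/4)*a/2) + C4*cos(2^(3/4)*a/2))*exp(2^(3/4)*a/2)


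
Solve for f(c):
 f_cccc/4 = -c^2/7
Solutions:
 f(c) = C1 + C2*c + C3*c^2 + C4*c^3 - c^6/630


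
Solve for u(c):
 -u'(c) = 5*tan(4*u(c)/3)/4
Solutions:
 u(c) = -3*asin(C1*exp(-5*c/3))/4 + 3*pi/4
 u(c) = 3*asin(C1*exp(-5*c/3))/4


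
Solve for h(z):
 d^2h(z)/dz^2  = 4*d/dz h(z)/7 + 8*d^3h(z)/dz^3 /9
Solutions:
 h(z) = C1 + (C2*sin(3*sqrt(455)*z/112) + C3*cos(3*sqrt(455)*z/112))*exp(9*z/16)


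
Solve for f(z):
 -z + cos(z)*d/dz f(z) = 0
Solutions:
 f(z) = C1 + Integral(z/cos(z), z)


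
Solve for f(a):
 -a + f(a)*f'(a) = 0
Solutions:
 f(a) = -sqrt(C1 + a^2)
 f(a) = sqrt(C1 + a^2)


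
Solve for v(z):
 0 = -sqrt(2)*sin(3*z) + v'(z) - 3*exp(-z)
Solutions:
 v(z) = C1 - sqrt(2)*cos(3*z)/3 - 3*exp(-z)


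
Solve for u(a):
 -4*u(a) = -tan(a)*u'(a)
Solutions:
 u(a) = C1*sin(a)^4


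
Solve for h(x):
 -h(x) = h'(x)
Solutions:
 h(x) = C1*exp(-x)


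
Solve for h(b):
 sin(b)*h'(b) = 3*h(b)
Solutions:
 h(b) = C1*(cos(b) - 1)^(3/2)/(cos(b) + 1)^(3/2)


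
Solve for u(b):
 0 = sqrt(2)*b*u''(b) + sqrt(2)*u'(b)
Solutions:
 u(b) = C1 + C2*log(b)


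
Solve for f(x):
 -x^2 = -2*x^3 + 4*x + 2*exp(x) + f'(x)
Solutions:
 f(x) = C1 + x^4/2 - x^3/3 - 2*x^2 - 2*exp(x)


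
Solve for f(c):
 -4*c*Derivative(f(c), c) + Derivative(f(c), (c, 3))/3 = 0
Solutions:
 f(c) = C1 + Integral(C2*airyai(12^(1/3)*c) + C3*airybi(12^(1/3)*c), c)


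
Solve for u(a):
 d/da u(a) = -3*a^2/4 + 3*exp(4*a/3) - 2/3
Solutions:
 u(a) = C1 - a^3/4 - 2*a/3 + 9*exp(4*a/3)/4


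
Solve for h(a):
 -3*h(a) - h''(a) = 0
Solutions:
 h(a) = C1*sin(sqrt(3)*a) + C2*cos(sqrt(3)*a)


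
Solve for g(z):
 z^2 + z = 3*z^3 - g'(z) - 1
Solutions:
 g(z) = C1 + 3*z^4/4 - z^3/3 - z^2/2 - z


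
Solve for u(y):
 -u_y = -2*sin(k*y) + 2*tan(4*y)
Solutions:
 u(y) = C1 + 2*Piecewise((-cos(k*y)/k, Ne(k, 0)), (0, True)) + log(cos(4*y))/2


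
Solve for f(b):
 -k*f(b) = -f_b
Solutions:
 f(b) = C1*exp(b*k)


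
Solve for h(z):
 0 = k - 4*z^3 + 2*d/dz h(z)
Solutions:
 h(z) = C1 - k*z/2 + z^4/2


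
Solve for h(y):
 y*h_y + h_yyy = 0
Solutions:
 h(y) = C1 + Integral(C2*airyai(-y) + C3*airybi(-y), y)


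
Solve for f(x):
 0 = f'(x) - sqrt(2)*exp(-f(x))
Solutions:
 f(x) = log(C1 + sqrt(2)*x)


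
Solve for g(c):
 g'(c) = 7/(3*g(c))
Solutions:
 g(c) = -sqrt(C1 + 42*c)/3
 g(c) = sqrt(C1 + 42*c)/3


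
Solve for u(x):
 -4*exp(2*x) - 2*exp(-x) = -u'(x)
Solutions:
 u(x) = C1 + 2*exp(2*x) - 2*exp(-x)


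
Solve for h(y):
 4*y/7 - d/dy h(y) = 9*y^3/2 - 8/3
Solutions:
 h(y) = C1 - 9*y^4/8 + 2*y^2/7 + 8*y/3


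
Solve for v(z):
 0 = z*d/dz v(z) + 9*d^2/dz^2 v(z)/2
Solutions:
 v(z) = C1 + C2*erf(z/3)


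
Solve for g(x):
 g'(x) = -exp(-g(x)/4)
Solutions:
 g(x) = 4*log(C1 - x/4)


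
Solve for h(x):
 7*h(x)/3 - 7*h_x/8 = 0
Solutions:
 h(x) = C1*exp(8*x/3)


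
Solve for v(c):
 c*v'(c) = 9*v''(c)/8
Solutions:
 v(c) = C1 + C2*erfi(2*c/3)


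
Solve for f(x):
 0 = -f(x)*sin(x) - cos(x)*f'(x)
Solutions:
 f(x) = C1*cos(x)


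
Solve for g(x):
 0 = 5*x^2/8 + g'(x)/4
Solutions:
 g(x) = C1 - 5*x^3/6


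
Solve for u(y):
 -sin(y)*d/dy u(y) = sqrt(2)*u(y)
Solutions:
 u(y) = C1*(cos(y) + 1)^(sqrt(2)/2)/(cos(y) - 1)^(sqrt(2)/2)


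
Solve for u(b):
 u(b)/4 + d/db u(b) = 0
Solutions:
 u(b) = C1*exp(-b/4)


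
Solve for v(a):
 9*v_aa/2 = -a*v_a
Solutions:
 v(a) = C1 + C2*erf(a/3)


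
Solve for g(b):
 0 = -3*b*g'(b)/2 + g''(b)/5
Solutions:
 g(b) = C1 + C2*erfi(sqrt(15)*b/2)


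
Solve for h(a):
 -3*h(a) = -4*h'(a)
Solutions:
 h(a) = C1*exp(3*a/4)


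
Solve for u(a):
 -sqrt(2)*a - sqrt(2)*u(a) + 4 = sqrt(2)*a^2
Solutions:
 u(a) = -a^2 - a + 2*sqrt(2)


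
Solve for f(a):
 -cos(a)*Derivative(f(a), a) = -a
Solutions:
 f(a) = C1 + Integral(a/cos(a), a)


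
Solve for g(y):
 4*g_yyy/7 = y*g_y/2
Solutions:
 g(y) = C1 + Integral(C2*airyai(7^(1/3)*y/2) + C3*airybi(7^(1/3)*y/2), y)


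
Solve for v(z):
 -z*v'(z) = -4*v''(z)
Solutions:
 v(z) = C1 + C2*erfi(sqrt(2)*z/4)


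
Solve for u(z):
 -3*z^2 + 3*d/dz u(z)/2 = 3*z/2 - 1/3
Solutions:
 u(z) = C1 + 2*z^3/3 + z^2/2 - 2*z/9


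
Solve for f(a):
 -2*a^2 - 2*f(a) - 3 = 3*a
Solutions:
 f(a) = -a^2 - 3*a/2 - 3/2


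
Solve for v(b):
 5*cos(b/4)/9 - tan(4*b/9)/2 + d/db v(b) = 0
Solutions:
 v(b) = C1 - 9*log(cos(4*b/9))/8 - 20*sin(b/4)/9


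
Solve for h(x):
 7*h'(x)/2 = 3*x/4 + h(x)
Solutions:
 h(x) = C1*exp(2*x/7) - 3*x/4 - 21/8


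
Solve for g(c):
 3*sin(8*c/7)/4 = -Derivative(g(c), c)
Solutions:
 g(c) = C1 + 21*cos(8*c/7)/32


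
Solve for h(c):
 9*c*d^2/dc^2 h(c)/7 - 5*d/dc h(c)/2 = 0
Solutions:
 h(c) = C1 + C2*c^(53/18)


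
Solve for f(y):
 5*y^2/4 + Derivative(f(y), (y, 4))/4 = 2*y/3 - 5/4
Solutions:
 f(y) = C1 + C2*y + C3*y^2 + C4*y^3 - y^6/72 + y^5/45 - 5*y^4/24


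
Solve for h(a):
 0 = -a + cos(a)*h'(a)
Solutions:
 h(a) = C1 + Integral(a/cos(a), a)


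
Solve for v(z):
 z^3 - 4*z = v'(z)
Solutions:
 v(z) = C1 + z^4/4 - 2*z^2


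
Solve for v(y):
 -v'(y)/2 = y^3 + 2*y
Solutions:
 v(y) = C1 - y^4/2 - 2*y^2


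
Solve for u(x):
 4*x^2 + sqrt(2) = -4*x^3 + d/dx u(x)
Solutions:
 u(x) = C1 + x^4 + 4*x^3/3 + sqrt(2)*x


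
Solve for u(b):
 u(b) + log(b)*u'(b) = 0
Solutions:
 u(b) = C1*exp(-li(b))


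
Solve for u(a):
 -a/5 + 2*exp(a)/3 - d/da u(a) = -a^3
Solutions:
 u(a) = C1 + a^4/4 - a^2/10 + 2*exp(a)/3


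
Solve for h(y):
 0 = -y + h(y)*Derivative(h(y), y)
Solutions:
 h(y) = -sqrt(C1 + y^2)
 h(y) = sqrt(C1 + y^2)


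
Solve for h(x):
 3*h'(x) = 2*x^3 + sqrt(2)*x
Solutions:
 h(x) = C1 + x^4/6 + sqrt(2)*x^2/6


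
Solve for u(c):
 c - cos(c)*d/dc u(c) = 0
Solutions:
 u(c) = C1 + Integral(c/cos(c), c)


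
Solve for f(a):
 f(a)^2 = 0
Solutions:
 f(a) = 0


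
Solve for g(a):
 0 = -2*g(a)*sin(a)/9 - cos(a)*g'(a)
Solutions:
 g(a) = C1*cos(a)^(2/9)


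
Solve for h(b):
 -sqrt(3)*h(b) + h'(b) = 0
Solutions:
 h(b) = C1*exp(sqrt(3)*b)


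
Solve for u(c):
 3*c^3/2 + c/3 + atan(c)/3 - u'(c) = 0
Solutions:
 u(c) = C1 + 3*c^4/8 + c^2/6 + c*atan(c)/3 - log(c^2 + 1)/6


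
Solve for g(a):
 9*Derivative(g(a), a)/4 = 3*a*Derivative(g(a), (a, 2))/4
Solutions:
 g(a) = C1 + C2*a^4


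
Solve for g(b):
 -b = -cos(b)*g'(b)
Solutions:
 g(b) = C1 + Integral(b/cos(b), b)


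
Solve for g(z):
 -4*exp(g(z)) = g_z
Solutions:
 g(z) = log(1/(C1 + 4*z))


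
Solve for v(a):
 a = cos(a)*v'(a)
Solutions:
 v(a) = C1 + Integral(a/cos(a), a)


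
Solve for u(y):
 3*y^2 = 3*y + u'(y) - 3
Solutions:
 u(y) = C1 + y^3 - 3*y^2/2 + 3*y


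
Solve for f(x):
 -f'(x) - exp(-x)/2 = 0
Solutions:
 f(x) = C1 + exp(-x)/2


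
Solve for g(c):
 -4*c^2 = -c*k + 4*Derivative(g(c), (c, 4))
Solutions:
 g(c) = C1 + C2*c + C3*c^2 + C4*c^3 - c^6/360 + c^5*k/480


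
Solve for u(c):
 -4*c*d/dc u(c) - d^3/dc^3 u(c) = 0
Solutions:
 u(c) = C1 + Integral(C2*airyai(-2^(2/3)*c) + C3*airybi(-2^(2/3)*c), c)


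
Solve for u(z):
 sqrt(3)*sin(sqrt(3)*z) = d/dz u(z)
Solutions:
 u(z) = C1 - cos(sqrt(3)*z)


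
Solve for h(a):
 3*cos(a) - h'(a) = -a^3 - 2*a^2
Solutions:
 h(a) = C1 + a^4/4 + 2*a^3/3 + 3*sin(a)


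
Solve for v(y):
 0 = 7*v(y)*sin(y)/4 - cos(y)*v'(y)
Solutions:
 v(y) = C1/cos(y)^(7/4)


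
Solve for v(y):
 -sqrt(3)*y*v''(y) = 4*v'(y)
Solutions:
 v(y) = C1 + C2*y^(1 - 4*sqrt(3)/3)


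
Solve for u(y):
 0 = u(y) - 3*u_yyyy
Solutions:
 u(y) = C1*exp(-3^(3/4)*y/3) + C2*exp(3^(3/4)*y/3) + C3*sin(3^(3/4)*y/3) + C4*cos(3^(3/4)*y/3)


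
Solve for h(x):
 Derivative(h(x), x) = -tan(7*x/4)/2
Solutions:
 h(x) = C1 + 2*log(cos(7*x/4))/7


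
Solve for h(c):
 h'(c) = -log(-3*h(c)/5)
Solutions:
 Integral(1/(log(-_y) - log(5) + log(3)), (_y, h(c))) = C1 - c


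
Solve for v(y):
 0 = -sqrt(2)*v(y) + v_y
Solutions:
 v(y) = C1*exp(sqrt(2)*y)


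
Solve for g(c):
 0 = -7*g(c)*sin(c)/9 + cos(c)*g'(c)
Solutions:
 g(c) = C1/cos(c)^(7/9)


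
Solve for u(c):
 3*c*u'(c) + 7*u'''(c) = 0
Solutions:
 u(c) = C1 + Integral(C2*airyai(-3^(1/3)*7^(2/3)*c/7) + C3*airybi(-3^(1/3)*7^(2/3)*c/7), c)


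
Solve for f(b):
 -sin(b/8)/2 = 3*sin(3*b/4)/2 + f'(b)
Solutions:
 f(b) = C1 + 4*cos(b/8) + 2*cos(3*b/4)


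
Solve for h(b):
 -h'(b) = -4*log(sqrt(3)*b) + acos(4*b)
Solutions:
 h(b) = C1 + 4*b*log(b) - b*acos(4*b) - 4*b + 2*b*log(3) + sqrt(1 - 16*b^2)/4


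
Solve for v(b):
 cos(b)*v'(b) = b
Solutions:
 v(b) = C1 + Integral(b/cos(b), b)


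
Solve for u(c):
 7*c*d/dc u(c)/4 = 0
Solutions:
 u(c) = C1


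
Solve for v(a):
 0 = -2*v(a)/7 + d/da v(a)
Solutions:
 v(a) = C1*exp(2*a/7)


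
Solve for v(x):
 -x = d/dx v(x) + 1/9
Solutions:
 v(x) = C1 - x^2/2 - x/9


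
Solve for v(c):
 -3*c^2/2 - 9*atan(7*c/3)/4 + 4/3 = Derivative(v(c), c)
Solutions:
 v(c) = C1 - c^3/2 - 9*c*atan(7*c/3)/4 + 4*c/3 + 27*log(49*c^2 + 9)/56


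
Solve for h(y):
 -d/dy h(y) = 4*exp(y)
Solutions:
 h(y) = C1 - 4*exp(y)


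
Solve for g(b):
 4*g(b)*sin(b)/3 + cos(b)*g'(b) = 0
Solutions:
 g(b) = C1*cos(b)^(4/3)


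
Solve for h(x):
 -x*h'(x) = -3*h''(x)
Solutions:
 h(x) = C1 + C2*erfi(sqrt(6)*x/6)


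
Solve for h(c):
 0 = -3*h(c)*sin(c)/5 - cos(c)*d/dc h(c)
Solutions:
 h(c) = C1*cos(c)^(3/5)


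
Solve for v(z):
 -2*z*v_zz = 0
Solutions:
 v(z) = C1 + C2*z


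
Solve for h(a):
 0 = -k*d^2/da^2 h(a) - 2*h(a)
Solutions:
 h(a) = C1*exp(-sqrt(2)*a*sqrt(-1/k)) + C2*exp(sqrt(2)*a*sqrt(-1/k))


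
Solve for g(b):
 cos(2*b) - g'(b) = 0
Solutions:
 g(b) = C1 + sin(2*b)/2


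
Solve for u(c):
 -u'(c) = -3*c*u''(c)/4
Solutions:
 u(c) = C1 + C2*c^(7/3)


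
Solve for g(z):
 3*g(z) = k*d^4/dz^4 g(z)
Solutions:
 g(z) = C1*exp(-3^(1/4)*z*(1/k)^(1/4)) + C2*exp(3^(1/4)*z*(1/k)^(1/4)) + C3*exp(-3^(1/4)*I*z*(1/k)^(1/4)) + C4*exp(3^(1/4)*I*z*(1/k)^(1/4))


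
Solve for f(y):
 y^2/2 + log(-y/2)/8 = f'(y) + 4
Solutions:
 f(y) = C1 + y^3/6 + y*log(-y)/8 + y*(-33 - log(2))/8


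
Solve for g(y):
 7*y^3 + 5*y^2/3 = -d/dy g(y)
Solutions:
 g(y) = C1 - 7*y^4/4 - 5*y^3/9


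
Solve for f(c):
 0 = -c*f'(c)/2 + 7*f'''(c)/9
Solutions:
 f(c) = C1 + Integral(C2*airyai(42^(2/3)*c/14) + C3*airybi(42^(2/3)*c/14), c)


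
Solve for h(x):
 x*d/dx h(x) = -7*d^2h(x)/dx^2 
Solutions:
 h(x) = C1 + C2*erf(sqrt(14)*x/14)


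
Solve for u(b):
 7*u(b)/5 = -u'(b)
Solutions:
 u(b) = C1*exp(-7*b/5)


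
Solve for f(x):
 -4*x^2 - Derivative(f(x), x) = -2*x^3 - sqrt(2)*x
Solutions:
 f(x) = C1 + x^4/2 - 4*x^3/3 + sqrt(2)*x^2/2


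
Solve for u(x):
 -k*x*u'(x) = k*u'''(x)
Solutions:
 u(x) = C1 + Integral(C2*airyai(-x) + C3*airybi(-x), x)


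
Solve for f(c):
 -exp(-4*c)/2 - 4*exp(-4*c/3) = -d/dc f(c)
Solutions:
 f(c) = C1 - exp(-4*c)/8 - 3*exp(-4*c/3)


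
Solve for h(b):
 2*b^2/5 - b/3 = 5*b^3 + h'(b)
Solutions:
 h(b) = C1 - 5*b^4/4 + 2*b^3/15 - b^2/6


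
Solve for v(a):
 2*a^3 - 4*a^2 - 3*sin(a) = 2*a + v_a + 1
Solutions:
 v(a) = C1 + a^4/2 - 4*a^3/3 - a^2 - a + 3*cos(a)


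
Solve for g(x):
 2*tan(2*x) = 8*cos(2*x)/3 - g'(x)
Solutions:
 g(x) = C1 + log(cos(2*x)) + 4*sin(2*x)/3


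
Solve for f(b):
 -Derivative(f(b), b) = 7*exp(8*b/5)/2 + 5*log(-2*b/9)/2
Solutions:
 f(b) = C1 - 5*b*log(-b)/2 + b*(-5*log(2)/2 + 5/2 + 5*log(3)) - 35*exp(8*b/5)/16


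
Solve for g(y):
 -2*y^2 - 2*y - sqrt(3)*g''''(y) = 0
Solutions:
 g(y) = C1 + C2*y + C3*y^2 + C4*y^3 - sqrt(3)*y^6/540 - sqrt(3)*y^5/180


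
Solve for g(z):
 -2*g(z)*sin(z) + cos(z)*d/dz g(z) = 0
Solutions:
 g(z) = C1/cos(z)^2


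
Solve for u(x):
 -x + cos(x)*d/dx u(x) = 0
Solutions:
 u(x) = C1 + Integral(x/cos(x), x)


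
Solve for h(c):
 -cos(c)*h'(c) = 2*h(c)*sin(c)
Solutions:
 h(c) = C1*cos(c)^2


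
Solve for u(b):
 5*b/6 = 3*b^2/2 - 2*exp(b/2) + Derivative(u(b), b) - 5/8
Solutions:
 u(b) = C1 - b^3/2 + 5*b^2/12 + 5*b/8 + 4*exp(b/2)


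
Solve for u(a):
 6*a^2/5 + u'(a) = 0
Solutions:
 u(a) = C1 - 2*a^3/5


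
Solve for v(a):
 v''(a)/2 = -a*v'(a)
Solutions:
 v(a) = C1 + C2*erf(a)


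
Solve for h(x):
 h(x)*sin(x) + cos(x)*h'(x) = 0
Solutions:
 h(x) = C1*cos(x)


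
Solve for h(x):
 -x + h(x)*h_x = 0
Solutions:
 h(x) = -sqrt(C1 + x^2)
 h(x) = sqrt(C1 + x^2)


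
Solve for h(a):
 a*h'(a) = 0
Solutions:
 h(a) = C1


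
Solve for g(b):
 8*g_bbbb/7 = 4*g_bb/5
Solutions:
 g(b) = C1 + C2*b + C3*exp(-sqrt(70)*b/10) + C4*exp(sqrt(70)*b/10)


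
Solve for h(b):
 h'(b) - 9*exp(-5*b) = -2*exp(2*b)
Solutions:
 h(b) = C1 - exp(2*b) - 9*exp(-5*b)/5


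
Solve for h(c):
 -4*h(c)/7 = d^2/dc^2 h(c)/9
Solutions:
 h(c) = C1*sin(6*sqrt(7)*c/7) + C2*cos(6*sqrt(7)*c/7)


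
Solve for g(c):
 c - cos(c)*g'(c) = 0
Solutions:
 g(c) = C1 + Integral(c/cos(c), c)


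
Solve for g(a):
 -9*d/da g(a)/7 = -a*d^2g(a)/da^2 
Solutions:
 g(a) = C1 + C2*a^(16/7)


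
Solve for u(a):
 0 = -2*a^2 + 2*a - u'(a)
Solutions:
 u(a) = C1 - 2*a^3/3 + a^2


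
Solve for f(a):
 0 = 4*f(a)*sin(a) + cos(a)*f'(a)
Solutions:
 f(a) = C1*cos(a)^4


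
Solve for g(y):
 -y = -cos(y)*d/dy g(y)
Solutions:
 g(y) = C1 + Integral(y/cos(y), y)


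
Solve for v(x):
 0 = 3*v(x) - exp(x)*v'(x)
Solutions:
 v(x) = C1*exp(-3*exp(-x))


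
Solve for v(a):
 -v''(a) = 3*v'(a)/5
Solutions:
 v(a) = C1 + C2*exp(-3*a/5)


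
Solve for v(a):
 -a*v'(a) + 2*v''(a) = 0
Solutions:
 v(a) = C1 + C2*erfi(a/2)


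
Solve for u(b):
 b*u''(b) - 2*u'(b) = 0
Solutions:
 u(b) = C1 + C2*b^3


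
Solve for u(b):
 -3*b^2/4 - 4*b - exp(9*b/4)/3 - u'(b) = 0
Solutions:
 u(b) = C1 - b^3/4 - 2*b^2 - 4*exp(9*b/4)/27


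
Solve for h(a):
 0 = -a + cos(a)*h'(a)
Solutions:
 h(a) = C1 + Integral(a/cos(a), a)


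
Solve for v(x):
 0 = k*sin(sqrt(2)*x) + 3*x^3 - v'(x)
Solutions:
 v(x) = C1 - sqrt(2)*k*cos(sqrt(2)*x)/2 + 3*x^4/4


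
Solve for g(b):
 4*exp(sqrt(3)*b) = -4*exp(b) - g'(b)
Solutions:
 g(b) = C1 - 4*exp(b) - 4*sqrt(3)*exp(sqrt(3)*b)/3


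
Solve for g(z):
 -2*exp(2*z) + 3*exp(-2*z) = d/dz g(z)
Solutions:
 g(z) = C1 - exp(2*z) - 3*exp(-2*z)/2


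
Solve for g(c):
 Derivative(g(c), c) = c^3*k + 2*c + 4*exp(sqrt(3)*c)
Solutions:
 g(c) = C1 + c^4*k/4 + c^2 + 4*sqrt(3)*exp(sqrt(3)*c)/3


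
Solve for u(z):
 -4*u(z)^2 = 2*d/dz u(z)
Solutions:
 u(z) = 1/(C1 + 2*z)


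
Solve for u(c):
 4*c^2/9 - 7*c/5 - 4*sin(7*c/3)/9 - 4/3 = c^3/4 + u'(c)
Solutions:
 u(c) = C1 - c^4/16 + 4*c^3/27 - 7*c^2/10 - 4*c/3 + 4*cos(7*c/3)/21


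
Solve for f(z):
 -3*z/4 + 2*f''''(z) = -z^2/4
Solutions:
 f(z) = C1 + C2*z + C3*z^2 + C4*z^3 - z^6/2880 + z^5/320


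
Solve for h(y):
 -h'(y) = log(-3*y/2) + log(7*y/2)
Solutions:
 h(y) = C1 - 2*y*log(y) + y*(-log(21) + 2*log(2) + 2 - I*pi)


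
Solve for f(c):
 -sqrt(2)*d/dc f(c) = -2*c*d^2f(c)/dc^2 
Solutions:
 f(c) = C1 + C2*c^(sqrt(2)/2 + 1)


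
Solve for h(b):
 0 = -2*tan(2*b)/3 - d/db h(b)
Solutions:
 h(b) = C1 + log(cos(2*b))/3


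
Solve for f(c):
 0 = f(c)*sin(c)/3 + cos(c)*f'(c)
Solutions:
 f(c) = C1*cos(c)^(1/3)


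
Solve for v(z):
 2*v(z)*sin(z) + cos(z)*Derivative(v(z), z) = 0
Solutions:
 v(z) = C1*cos(z)^2


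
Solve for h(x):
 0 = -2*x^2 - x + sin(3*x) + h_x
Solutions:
 h(x) = C1 + 2*x^3/3 + x^2/2 + cos(3*x)/3


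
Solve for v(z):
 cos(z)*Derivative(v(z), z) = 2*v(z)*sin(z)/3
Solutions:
 v(z) = C1/cos(z)^(2/3)


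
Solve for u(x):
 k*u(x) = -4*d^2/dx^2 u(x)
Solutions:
 u(x) = C1*exp(-x*sqrt(-k)/2) + C2*exp(x*sqrt(-k)/2)


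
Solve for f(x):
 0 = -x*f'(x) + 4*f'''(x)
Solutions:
 f(x) = C1 + Integral(C2*airyai(2^(1/3)*x/2) + C3*airybi(2^(1/3)*x/2), x)


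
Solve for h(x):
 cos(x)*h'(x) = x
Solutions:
 h(x) = C1 + Integral(x/cos(x), x)


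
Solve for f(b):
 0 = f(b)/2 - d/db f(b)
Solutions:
 f(b) = C1*exp(b/2)


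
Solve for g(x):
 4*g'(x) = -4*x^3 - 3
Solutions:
 g(x) = C1 - x^4/4 - 3*x/4


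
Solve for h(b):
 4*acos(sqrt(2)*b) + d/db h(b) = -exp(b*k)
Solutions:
 h(b) = C1 - 4*b*acos(sqrt(2)*b) + 2*sqrt(2)*sqrt(1 - 2*b^2) - Piecewise((exp(b*k)/k, Ne(k, 0)), (b, True))


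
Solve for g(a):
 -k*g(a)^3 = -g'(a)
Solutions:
 g(a) = -sqrt(2)*sqrt(-1/(C1 + a*k))/2
 g(a) = sqrt(2)*sqrt(-1/(C1 + a*k))/2


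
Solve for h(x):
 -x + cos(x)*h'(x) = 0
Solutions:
 h(x) = C1 + Integral(x/cos(x), x)


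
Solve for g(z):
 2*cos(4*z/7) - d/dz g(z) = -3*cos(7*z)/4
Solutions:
 g(z) = C1 + 7*sin(4*z/7)/2 + 3*sin(7*z)/28


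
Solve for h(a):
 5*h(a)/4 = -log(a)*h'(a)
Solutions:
 h(a) = C1*exp(-5*li(a)/4)


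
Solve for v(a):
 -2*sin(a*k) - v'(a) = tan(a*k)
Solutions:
 v(a) = C1 - Piecewise((-log(cos(a*k))/k, Ne(k, 0)), (0, True)) - 2*Piecewise((-cos(a*k)/k, Ne(k, 0)), (0, True))


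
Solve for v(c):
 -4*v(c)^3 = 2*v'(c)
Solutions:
 v(c) = -sqrt(2)*sqrt(-1/(C1 - 2*c))/2
 v(c) = sqrt(2)*sqrt(-1/(C1 - 2*c))/2


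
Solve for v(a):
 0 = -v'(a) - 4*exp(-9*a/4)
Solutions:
 v(a) = C1 + 16*exp(-9*a/4)/9


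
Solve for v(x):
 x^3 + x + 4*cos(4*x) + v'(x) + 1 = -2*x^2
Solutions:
 v(x) = C1 - x^4/4 - 2*x^3/3 - x^2/2 - x - sin(4*x)


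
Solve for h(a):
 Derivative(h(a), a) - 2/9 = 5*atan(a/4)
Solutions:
 h(a) = C1 + 5*a*atan(a/4) + 2*a/9 - 10*log(a^2 + 16)


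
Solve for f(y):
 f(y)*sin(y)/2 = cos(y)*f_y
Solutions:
 f(y) = C1/sqrt(cos(y))


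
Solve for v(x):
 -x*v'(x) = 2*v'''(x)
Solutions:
 v(x) = C1 + Integral(C2*airyai(-2^(2/3)*x/2) + C3*airybi(-2^(2/3)*x/2), x)


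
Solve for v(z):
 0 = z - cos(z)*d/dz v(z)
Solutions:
 v(z) = C1 + Integral(z/cos(z), z)


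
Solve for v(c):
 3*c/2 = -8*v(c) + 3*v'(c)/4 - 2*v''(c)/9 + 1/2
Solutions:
 v(c) = -3*c/16 + (C1*sin(3*sqrt(943)*c/16) + C2*cos(3*sqrt(943)*c/16))*exp(27*c/16) + 23/512


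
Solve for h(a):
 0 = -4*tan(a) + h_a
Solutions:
 h(a) = C1 - 4*log(cos(a))


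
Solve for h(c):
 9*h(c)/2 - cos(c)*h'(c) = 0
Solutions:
 h(c) = C1*(sin(c) + 1)^(1/4)*(sin(c)^2 + 2*sin(c) + 1)/((sin(c) - 1)^(1/4)*(sin(c)^2 - 2*sin(c) + 1))


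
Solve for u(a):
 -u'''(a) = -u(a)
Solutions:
 u(a) = C3*exp(a) + (C1*sin(sqrt(3)*a/2) + C2*cos(sqrt(3)*a/2))*exp(-a/2)


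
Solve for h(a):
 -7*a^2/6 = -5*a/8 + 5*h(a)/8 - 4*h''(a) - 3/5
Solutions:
 h(a) = C1*exp(-sqrt(10)*a/8) + C2*exp(sqrt(10)*a/8) - 28*a^2/15 + a - 344/15


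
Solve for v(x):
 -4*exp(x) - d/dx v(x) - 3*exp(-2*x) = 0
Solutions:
 v(x) = C1 - 4*exp(x) + 3*exp(-2*x)/2


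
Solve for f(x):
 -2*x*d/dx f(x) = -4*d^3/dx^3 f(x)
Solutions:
 f(x) = C1 + Integral(C2*airyai(2^(2/3)*x/2) + C3*airybi(2^(2/3)*x/2), x)


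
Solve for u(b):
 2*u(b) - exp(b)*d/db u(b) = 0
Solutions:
 u(b) = C1*exp(-2*exp(-b))


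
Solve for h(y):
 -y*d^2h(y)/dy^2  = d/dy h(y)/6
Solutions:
 h(y) = C1 + C2*y^(5/6)


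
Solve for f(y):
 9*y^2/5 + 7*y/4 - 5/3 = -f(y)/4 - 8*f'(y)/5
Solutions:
 f(y) = C1*exp(-5*y/32) - 36*y^2/5 + 2129*y/25 - 201884/375


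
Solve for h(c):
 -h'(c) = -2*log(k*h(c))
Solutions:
 li(k*h(c))/k = C1 + 2*c


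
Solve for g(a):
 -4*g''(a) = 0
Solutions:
 g(a) = C1 + C2*a


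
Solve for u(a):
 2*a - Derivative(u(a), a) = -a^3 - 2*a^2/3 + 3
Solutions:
 u(a) = C1 + a^4/4 + 2*a^3/9 + a^2 - 3*a


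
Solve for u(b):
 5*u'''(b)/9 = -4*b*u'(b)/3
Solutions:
 u(b) = C1 + Integral(C2*airyai(-12^(1/3)*5^(2/3)*b/5) + C3*airybi(-12^(1/3)*5^(2/3)*b/5), b)


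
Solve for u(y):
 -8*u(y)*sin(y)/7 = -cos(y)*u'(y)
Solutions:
 u(y) = C1/cos(y)^(8/7)


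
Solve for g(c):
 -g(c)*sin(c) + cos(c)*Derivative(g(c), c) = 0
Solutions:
 g(c) = C1/cos(c)


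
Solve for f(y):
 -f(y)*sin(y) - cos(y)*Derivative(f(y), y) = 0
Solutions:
 f(y) = C1*cos(y)


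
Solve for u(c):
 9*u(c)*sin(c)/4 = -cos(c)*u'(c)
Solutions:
 u(c) = C1*cos(c)^(9/4)


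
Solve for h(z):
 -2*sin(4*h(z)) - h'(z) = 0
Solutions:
 h(z) = -acos((-C1 - exp(16*z))/(C1 - exp(16*z)))/4 + pi/2
 h(z) = acos((-C1 - exp(16*z))/(C1 - exp(16*z)))/4


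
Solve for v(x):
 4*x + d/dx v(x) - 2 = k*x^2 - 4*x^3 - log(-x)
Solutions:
 v(x) = C1 + k*x^3/3 - x^4 - 2*x^2 - x*log(-x) + 3*x


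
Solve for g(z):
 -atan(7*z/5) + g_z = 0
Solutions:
 g(z) = C1 + z*atan(7*z/5) - 5*log(49*z^2 + 25)/14


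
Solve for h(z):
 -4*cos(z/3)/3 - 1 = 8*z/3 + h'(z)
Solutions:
 h(z) = C1 - 4*z^2/3 - z - 4*sin(z/3)


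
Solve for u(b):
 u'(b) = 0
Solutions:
 u(b) = C1


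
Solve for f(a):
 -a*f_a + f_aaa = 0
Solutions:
 f(a) = C1 + Integral(C2*airyai(a) + C3*airybi(a), a)


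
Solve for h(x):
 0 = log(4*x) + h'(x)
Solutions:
 h(x) = C1 - x*log(x) - x*log(4) + x


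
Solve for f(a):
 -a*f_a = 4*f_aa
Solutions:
 f(a) = C1 + C2*erf(sqrt(2)*a/4)


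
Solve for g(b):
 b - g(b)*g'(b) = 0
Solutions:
 g(b) = -sqrt(C1 + b^2)
 g(b) = sqrt(C1 + b^2)


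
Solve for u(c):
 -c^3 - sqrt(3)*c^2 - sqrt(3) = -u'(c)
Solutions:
 u(c) = C1 + c^4/4 + sqrt(3)*c^3/3 + sqrt(3)*c


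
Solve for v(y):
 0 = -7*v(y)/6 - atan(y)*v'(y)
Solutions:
 v(y) = C1*exp(-7*Integral(1/atan(y), y)/6)


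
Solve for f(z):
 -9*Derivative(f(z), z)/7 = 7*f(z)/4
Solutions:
 f(z) = C1*exp(-49*z/36)


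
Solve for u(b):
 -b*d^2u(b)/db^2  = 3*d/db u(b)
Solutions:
 u(b) = C1 + C2/b^2


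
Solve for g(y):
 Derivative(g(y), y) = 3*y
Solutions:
 g(y) = C1 + 3*y^2/2


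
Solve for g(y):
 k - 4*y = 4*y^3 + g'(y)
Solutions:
 g(y) = C1 + k*y - y^4 - 2*y^2


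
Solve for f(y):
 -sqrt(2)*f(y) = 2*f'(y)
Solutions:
 f(y) = C1*exp(-sqrt(2)*y/2)


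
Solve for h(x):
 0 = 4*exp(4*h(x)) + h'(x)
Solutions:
 h(x) = log(-I*(1/(C1 + 16*x))^(1/4))
 h(x) = log(I*(1/(C1 + 16*x))^(1/4))
 h(x) = log(-(1/(C1 + 16*x))^(1/4))
 h(x) = log(1/(C1 + 16*x))/4


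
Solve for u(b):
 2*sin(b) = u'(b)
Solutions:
 u(b) = C1 - 2*cos(b)


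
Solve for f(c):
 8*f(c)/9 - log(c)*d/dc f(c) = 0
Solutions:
 f(c) = C1*exp(8*li(c)/9)


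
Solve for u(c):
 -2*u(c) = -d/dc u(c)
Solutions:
 u(c) = C1*exp(2*c)


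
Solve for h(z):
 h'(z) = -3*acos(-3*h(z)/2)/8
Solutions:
 Integral(1/acos(-3*_y/2), (_y, h(z))) = C1 - 3*z/8


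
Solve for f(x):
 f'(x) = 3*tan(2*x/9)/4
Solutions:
 f(x) = C1 - 27*log(cos(2*x/9))/8


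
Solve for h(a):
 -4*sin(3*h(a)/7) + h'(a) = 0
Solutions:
 -4*a + 7*log(cos(3*h(a)/7) - 1)/6 - 7*log(cos(3*h(a)/7) + 1)/6 = C1


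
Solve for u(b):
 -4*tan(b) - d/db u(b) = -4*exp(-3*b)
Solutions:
 u(b) = C1 - 2*log(tan(b)^2 + 1) - 4*exp(-3*b)/3


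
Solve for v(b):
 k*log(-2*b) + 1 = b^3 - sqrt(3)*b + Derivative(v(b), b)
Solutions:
 v(b) = C1 - b^4/4 + sqrt(3)*b^2/2 + b*k*log(-b) + b*(-k + k*log(2) + 1)


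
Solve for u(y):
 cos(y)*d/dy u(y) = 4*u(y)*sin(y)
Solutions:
 u(y) = C1/cos(y)^4


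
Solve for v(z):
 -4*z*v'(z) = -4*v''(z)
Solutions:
 v(z) = C1 + C2*erfi(sqrt(2)*z/2)


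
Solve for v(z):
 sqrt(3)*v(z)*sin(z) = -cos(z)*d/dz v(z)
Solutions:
 v(z) = C1*cos(z)^(sqrt(3))


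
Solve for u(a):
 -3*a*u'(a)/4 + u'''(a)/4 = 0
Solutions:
 u(a) = C1 + Integral(C2*airyai(3^(1/3)*a) + C3*airybi(3^(1/3)*a), a)


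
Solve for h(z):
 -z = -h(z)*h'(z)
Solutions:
 h(z) = -sqrt(C1 + z^2)
 h(z) = sqrt(C1 + z^2)


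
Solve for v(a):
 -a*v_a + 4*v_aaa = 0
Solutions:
 v(a) = C1 + Integral(C2*airyai(2^(1/3)*a/2) + C3*airybi(2^(1/3)*a/2), a)


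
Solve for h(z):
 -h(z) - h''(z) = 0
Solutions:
 h(z) = C1*sin(z) + C2*cos(z)


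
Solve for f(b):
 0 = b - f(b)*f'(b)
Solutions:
 f(b) = -sqrt(C1 + b^2)
 f(b) = sqrt(C1 + b^2)


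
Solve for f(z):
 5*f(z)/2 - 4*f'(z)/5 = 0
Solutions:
 f(z) = C1*exp(25*z/8)


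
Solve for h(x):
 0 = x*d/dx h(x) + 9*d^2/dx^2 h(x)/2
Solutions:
 h(x) = C1 + C2*erf(x/3)


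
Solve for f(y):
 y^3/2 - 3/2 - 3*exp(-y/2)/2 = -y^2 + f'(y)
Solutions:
 f(y) = C1 + y^4/8 + y^3/3 - 3*y/2 + 3*exp(-y/2)


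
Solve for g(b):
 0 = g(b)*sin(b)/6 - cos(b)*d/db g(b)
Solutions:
 g(b) = C1/cos(b)^(1/6)


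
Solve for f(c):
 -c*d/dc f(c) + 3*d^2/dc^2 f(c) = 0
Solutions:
 f(c) = C1 + C2*erfi(sqrt(6)*c/6)


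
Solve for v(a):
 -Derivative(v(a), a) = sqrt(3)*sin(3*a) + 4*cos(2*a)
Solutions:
 v(a) = C1 - 2*sin(2*a) + sqrt(3)*cos(3*a)/3


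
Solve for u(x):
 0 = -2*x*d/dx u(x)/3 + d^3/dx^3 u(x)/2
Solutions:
 u(x) = C1 + Integral(C2*airyai(6^(2/3)*x/3) + C3*airybi(6^(2/3)*x/3), x)


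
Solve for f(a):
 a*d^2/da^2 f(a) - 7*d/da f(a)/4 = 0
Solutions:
 f(a) = C1 + C2*a^(11/4)


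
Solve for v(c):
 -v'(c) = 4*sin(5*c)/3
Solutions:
 v(c) = C1 + 4*cos(5*c)/15


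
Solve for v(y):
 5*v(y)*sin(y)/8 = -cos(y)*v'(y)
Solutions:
 v(y) = C1*cos(y)^(5/8)


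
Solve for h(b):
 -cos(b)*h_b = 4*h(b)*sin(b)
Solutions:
 h(b) = C1*cos(b)^4


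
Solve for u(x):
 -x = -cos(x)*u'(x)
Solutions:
 u(x) = C1 + Integral(x/cos(x), x)


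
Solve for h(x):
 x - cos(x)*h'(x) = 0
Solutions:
 h(x) = C1 + Integral(x/cos(x), x)


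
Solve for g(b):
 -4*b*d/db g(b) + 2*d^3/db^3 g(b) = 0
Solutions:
 g(b) = C1 + Integral(C2*airyai(2^(1/3)*b) + C3*airybi(2^(1/3)*b), b)


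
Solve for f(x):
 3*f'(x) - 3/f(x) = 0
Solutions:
 f(x) = -sqrt(C1 + 2*x)
 f(x) = sqrt(C1 + 2*x)


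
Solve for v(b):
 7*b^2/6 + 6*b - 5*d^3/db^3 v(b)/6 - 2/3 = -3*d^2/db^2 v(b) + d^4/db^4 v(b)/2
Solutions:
 v(b) = C1 + C2*b + C3*exp(b*(-5 + sqrt(241))/6) + C4*exp(-b*(5 + sqrt(241))/6) - 7*b^4/216 - 359*b^3/972 - 1525*b^2/5832


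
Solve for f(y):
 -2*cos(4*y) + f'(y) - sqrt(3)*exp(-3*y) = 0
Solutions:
 f(y) = C1 + sin(4*y)/2 - sqrt(3)*exp(-3*y)/3


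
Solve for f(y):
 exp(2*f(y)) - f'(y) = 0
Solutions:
 f(y) = log(-sqrt(-1/(C1 + y))) - log(2)/2
 f(y) = log(-1/(C1 + y))/2 - log(2)/2


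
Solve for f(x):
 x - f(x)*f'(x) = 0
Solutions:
 f(x) = -sqrt(C1 + x^2)
 f(x) = sqrt(C1 + x^2)


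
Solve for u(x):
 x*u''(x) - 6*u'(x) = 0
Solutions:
 u(x) = C1 + C2*x^7


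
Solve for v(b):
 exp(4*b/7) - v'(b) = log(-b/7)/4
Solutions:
 v(b) = C1 - b*log(-b)/4 + b*(1 + log(7))/4 + 7*exp(4*b/7)/4


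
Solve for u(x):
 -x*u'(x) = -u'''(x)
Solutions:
 u(x) = C1 + Integral(C2*airyai(x) + C3*airybi(x), x)


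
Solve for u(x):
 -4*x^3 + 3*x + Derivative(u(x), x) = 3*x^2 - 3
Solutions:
 u(x) = C1 + x^4 + x^3 - 3*x^2/2 - 3*x


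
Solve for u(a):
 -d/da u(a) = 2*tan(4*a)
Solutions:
 u(a) = C1 + log(cos(4*a))/2


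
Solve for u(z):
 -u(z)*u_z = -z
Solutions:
 u(z) = -sqrt(C1 + z^2)
 u(z) = sqrt(C1 + z^2)


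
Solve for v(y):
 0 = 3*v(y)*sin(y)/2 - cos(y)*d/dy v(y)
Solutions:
 v(y) = C1/cos(y)^(3/2)


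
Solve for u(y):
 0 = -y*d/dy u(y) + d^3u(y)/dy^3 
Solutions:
 u(y) = C1 + Integral(C2*airyai(y) + C3*airybi(y), y)


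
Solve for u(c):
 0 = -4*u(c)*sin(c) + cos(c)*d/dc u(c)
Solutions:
 u(c) = C1/cos(c)^4


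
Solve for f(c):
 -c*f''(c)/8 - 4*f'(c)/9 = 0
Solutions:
 f(c) = C1 + C2/c^(23/9)


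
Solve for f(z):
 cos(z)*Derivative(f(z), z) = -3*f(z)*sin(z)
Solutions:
 f(z) = C1*cos(z)^3


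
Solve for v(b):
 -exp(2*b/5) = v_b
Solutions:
 v(b) = C1 - 5*exp(2*b/5)/2


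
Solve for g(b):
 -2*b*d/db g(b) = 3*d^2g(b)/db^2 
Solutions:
 g(b) = C1 + C2*erf(sqrt(3)*b/3)


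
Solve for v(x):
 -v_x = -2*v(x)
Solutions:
 v(x) = C1*exp(2*x)


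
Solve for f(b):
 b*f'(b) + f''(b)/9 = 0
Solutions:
 f(b) = C1 + C2*erf(3*sqrt(2)*b/2)


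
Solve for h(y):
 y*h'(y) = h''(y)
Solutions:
 h(y) = C1 + C2*erfi(sqrt(2)*y/2)


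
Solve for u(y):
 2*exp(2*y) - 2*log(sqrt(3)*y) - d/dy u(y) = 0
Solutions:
 u(y) = C1 - 2*y*log(y) + y*(2 - log(3)) + exp(2*y)


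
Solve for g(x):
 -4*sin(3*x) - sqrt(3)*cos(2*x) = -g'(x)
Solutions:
 g(x) = C1 + sqrt(3)*sin(2*x)/2 - 4*cos(3*x)/3


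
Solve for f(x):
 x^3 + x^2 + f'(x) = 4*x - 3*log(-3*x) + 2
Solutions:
 f(x) = C1 - x^4/4 - x^3/3 + 2*x^2 - 3*x*log(-x) + x*(5 - 3*log(3))


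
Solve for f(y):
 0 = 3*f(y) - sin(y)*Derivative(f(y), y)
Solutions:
 f(y) = C1*(cos(y) - 1)^(3/2)/(cos(y) + 1)^(3/2)


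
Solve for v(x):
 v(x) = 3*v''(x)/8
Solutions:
 v(x) = C1*exp(-2*sqrt(6)*x/3) + C2*exp(2*sqrt(6)*x/3)


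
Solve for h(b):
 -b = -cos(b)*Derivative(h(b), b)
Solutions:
 h(b) = C1 + Integral(b/cos(b), b)


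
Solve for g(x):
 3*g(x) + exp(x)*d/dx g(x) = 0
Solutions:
 g(x) = C1*exp(3*exp(-x))


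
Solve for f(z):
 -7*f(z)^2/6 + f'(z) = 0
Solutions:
 f(z) = -6/(C1 + 7*z)


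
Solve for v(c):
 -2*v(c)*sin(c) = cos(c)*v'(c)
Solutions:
 v(c) = C1*cos(c)^2


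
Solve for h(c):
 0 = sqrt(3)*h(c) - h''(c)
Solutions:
 h(c) = C1*exp(-3^(1/4)*c) + C2*exp(3^(1/4)*c)


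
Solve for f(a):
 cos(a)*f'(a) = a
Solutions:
 f(a) = C1 + Integral(a/cos(a), a)


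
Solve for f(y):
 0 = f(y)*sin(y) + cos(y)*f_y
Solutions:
 f(y) = C1*cos(y)


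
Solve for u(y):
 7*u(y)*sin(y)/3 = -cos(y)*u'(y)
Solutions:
 u(y) = C1*cos(y)^(7/3)


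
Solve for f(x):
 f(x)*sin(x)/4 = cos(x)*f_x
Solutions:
 f(x) = C1/cos(x)^(1/4)


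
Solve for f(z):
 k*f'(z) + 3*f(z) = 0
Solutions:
 f(z) = C1*exp(-3*z/k)


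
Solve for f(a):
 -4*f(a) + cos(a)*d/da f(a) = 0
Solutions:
 f(a) = C1*(sin(a)^2 + 2*sin(a) + 1)/(sin(a)^2 - 2*sin(a) + 1)


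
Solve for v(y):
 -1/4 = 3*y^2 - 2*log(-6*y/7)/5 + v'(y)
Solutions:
 v(y) = C1 - y^3 + 2*y*log(-y)/5 + y*(-8*log(7) - 13 + 8*log(6))/20


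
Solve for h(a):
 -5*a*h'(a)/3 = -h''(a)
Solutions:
 h(a) = C1 + C2*erfi(sqrt(30)*a/6)


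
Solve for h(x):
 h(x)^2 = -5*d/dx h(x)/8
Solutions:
 h(x) = 5/(C1 + 8*x)


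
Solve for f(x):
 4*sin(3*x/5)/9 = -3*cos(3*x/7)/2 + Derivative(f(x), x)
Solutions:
 f(x) = C1 + 7*sin(3*x/7)/2 - 20*cos(3*x/5)/27


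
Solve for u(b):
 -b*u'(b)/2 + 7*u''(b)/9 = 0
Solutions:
 u(b) = C1 + C2*erfi(3*sqrt(7)*b/14)


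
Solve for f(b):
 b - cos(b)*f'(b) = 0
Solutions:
 f(b) = C1 + Integral(b/cos(b), b)


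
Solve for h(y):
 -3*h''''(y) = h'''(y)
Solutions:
 h(y) = C1 + C2*y + C3*y^2 + C4*exp(-y/3)


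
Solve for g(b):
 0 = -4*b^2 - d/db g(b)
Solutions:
 g(b) = C1 - 4*b^3/3


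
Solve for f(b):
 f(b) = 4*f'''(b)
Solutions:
 f(b) = C3*exp(2^(1/3)*b/2) + (C1*sin(2^(1/3)*sqrt(3)*b/4) + C2*cos(2^(1/3)*sqrt(3)*b/4))*exp(-2^(1/3)*b/4)


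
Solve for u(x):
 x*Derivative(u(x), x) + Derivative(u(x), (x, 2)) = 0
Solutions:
 u(x) = C1 + C2*erf(sqrt(2)*x/2)


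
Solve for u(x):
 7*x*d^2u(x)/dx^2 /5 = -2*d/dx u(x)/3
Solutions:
 u(x) = C1 + C2*x^(11/21)


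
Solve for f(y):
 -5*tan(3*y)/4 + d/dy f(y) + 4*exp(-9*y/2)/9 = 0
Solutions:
 f(y) = C1 + 5*log(tan(3*y)^2 + 1)/24 + 8*exp(-9*y/2)/81


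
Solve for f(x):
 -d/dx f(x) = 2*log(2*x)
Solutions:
 f(x) = C1 - 2*x*log(x) - x*log(4) + 2*x


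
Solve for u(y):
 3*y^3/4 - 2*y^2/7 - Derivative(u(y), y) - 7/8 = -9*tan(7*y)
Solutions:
 u(y) = C1 + 3*y^4/16 - 2*y^3/21 - 7*y/8 - 9*log(cos(7*y))/7


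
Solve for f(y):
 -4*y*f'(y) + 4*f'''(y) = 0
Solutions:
 f(y) = C1 + Integral(C2*airyai(y) + C3*airybi(y), y)


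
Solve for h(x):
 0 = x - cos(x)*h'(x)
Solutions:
 h(x) = C1 + Integral(x/cos(x), x)


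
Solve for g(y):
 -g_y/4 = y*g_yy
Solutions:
 g(y) = C1 + C2*y^(3/4)


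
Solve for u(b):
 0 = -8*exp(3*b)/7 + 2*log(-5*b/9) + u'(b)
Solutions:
 u(b) = C1 - 2*b*log(-b) + 2*b*(-log(5) + 1 + 2*log(3)) + 8*exp(3*b)/21


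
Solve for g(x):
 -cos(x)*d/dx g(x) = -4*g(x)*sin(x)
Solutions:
 g(x) = C1/cos(x)^4


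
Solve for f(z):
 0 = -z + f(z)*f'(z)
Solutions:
 f(z) = -sqrt(C1 + z^2)
 f(z) = sqrt(C1 + z^2)


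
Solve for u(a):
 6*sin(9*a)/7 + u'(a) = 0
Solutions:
 u(a) = C1 + 2*cos(9*a)/21


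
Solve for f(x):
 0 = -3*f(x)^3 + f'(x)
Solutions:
 f(x) = -sqrt(2)*sqrt(-1/(C1 + 3*x))/2
 f(x) = sqrt(2)*sqrt(-1/(C1 + 3*x))/2


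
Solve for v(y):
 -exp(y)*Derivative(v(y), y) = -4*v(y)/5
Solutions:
 v(y) = C1*exp(-4*exp(-y)/5)


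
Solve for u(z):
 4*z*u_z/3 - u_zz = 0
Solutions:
 u(z) = C1 + C2*erfi(sqrt(6)*z/3)


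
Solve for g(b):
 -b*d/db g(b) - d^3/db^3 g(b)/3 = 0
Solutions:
 g(b) = C1 + Integral(C2*airyai(-3^(1/3)*b) + C3*airybi(-3^(1/3)*b), b)


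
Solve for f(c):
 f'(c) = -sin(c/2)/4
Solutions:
 f(c) = C1 + cos(c/2)/2


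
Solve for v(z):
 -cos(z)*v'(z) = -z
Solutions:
 v(z) = C1 + Integral(z/cos(z), z)


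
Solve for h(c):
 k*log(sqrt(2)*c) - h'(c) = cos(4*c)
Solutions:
 h(c) = C1 + c*k*(log(c) - 1) + c*k*log(2)/2 - sin(4*c)/4


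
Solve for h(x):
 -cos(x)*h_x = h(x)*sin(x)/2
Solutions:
 h(x) = C1*sqrt(cos(x))


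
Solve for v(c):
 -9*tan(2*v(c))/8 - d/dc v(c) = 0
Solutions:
 v(c) = -asin(C1*exp(-9*c/4))/2 + pi/2
 v(c) = asin(C1*exp(-9*c/4))/2


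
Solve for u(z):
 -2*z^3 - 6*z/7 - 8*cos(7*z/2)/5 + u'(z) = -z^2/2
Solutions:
 u(z) = C1 + z^4/2 - z^3/6 + 3*z^2/7 + 16*sin(7*z/2)/35


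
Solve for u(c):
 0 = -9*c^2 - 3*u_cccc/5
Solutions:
 u(c) = C1 + C2*c + C3*c^2 + C4*c^3 - c^6/24


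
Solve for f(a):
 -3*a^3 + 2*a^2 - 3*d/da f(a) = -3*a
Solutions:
 f(a) = C1 - a^4/4 + 2*a^3/9 + a^2/2


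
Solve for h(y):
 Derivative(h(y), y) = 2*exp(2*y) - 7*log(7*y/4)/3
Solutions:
 h(y) = C1 - 7*y*log(y)/3 + y*(-3*log(7) + 2*log(14)/3 + 7/3 + 4*log(2)) + exp(2*y)


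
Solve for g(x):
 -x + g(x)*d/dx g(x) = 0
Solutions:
 g(x) = -sqrt(C1 + x^2)
 g(x) = sqrt(C1 + x^2)


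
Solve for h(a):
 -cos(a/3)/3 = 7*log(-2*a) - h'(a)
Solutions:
 h(a) = C1 + 7*a*log(-a) - 7*a + 7*a*log(2) + sin(a/3)


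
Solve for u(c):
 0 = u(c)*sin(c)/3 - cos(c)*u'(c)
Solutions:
 u(c) = C1/cos(c)^(1/3)


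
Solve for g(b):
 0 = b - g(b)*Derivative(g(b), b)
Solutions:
 g(b) = -sqrt(C1 + b^2)
 g(b) = sqrt(C1 + b^2)


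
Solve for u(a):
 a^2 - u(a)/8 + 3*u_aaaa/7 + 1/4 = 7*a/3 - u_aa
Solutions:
 u(a) = C1*exp(-sqrt(3)*a*sqrt(-14 + sqrt(238))/6) + C2*exp(sqrt(3)*a*sqrt(-14 + sqrt(238))/6) + C3*sin(sqrt(3)*a*sqrt(14 + sqrt(238))/6) + C4*cos(sqrt(3)*a*sqrt(14 + sqrt(238))/6) + 8*a^2 - 56*a/3 + 130


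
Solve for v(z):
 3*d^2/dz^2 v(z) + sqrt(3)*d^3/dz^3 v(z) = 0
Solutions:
 v(z) = C1 + C2*z + C3*exp(-sqrt(3)*z)


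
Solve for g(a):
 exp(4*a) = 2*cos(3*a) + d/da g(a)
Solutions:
 g(a) = C1 + exp(4*a)/4 - 2*sin(3*a)/3


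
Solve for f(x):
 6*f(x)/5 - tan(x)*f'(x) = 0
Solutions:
 f(x) = C1*sin(x)^(6/5)


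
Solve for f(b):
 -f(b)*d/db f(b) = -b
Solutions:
 f(b) = -sqrt(C1 + b^2)
 f(b) = sqrt(C1 + b^2)


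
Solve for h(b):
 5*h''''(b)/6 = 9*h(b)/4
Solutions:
 h(b) = C1*exp(-30^(3/4)*b/10) + C2*exp(30^(3/4)*b/10) + C3*sin(30^(3/4)*b/10) + C4*cos(30^(3/4)*b/10)


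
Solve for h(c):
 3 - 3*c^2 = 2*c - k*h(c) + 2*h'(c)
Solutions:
 h(c) = C1*exp(c*k/2) + 3*c^2/k + 2*c/k + 12*c/k^2 - 3/k + 4/k^2 + 24/k^3


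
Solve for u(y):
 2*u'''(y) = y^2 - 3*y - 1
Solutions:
 u(y) = C1 + C2*y + C3*y^2 + y^5/120 - y^4/16 - y^3/12


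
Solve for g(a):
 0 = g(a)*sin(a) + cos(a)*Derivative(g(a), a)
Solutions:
 g(a) = C1*cos(a)


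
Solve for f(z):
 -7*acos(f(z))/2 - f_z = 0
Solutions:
 Integral(1/acos(_y), (_y, f(z))) = C1 - 7*z/2


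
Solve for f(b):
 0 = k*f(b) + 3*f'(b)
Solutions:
 f(b) = C1*exp(-b*k/3)


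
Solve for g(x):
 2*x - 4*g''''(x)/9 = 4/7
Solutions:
 g(x) = C1 + C2*x + C3*x^2 + C4*x^3 + 3*x^5/80 - 3*x^4/56


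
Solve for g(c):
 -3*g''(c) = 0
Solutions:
 g(c) = C1 + C2*c


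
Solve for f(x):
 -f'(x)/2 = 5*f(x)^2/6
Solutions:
 f(x) = 3/(C1 + 5*x)


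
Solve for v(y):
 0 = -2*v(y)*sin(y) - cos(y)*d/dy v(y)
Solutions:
 v(y) = C1*cos(y)^2


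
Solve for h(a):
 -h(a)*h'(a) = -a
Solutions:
 h(a) = -sqrt(C1 + a^2)
 h(a) = sqrt(C1 + a^2)


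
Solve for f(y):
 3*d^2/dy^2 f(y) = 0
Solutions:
 f(y) = C1 + C2*y


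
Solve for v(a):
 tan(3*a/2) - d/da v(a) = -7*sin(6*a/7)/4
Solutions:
 v(a) = C1 - 2*log(cos(3*a/2))/3 - 49*cos(6*a/7)/24


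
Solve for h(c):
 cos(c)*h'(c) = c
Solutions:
 h(c) = C1 + Integral(c/cos(c), c)


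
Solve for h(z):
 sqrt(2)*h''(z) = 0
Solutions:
 h(z) = C1 + C2*z


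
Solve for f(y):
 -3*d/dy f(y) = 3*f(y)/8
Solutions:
 f(y) = C1*exp(-y/8)


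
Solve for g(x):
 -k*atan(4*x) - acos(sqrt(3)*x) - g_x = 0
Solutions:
 g(x) = C1 - k*(x*atan(4*x) - log(16*x^2 + 1)/8) - x*acos(sqrt(3)*x) + sqrt(3)*sqrt(1 - 3*x^2)/3


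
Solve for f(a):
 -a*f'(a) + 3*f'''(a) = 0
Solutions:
 f(a) = C1 + Integral(C2*airyai(3^(2/3)*a/3) + C3*airybi(3^(2/3)*a/3), a)


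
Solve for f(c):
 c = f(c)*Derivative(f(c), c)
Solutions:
 f(c) = -sqrt(C1 + c^2)
 f(c) = sqrt(C1 + c^2)


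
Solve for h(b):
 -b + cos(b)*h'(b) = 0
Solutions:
 h(b) = C1 + Integral(b/cos(b), b)


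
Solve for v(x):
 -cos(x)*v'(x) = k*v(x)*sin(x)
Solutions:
 v(x) = C1*exp(k*log(cos(x)))


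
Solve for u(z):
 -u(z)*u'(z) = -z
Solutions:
 u(z) = -sqrt(C1 + z^2)
 u(z) = sqrt(C1 + z^2)


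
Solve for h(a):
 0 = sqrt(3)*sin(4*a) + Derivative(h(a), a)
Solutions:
 h(a) = C1 + sqrt(3)*cos(4*a)/4


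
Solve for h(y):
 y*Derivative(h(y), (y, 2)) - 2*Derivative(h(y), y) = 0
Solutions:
 h(y) = C1 + C2*y^3


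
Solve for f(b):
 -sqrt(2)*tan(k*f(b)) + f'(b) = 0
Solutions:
 f(b) = Piecewise((-asin(exp(C1*k + sqrt(2)*b*k))/k + pi/k, Ne(k, 0)), (nan, True))
 f(b) = Piecewise((asin(exp(C1*k + sqrt(2)*b*k))/k, Ne(k, 0)), (nan, True))


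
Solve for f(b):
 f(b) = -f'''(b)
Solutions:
 f(b) = C3*exp(-b) + (C1*sin(sqrt(3)*b/2) + C2*cos(sqrt(3)*b/2))*exp(b/2)


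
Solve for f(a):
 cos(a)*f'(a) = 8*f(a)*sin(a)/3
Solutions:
 f(a) = C1/cos(a)^(8/3)


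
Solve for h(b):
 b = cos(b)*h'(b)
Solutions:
 h(b) = C1 + Integral(b/cos(b), b)


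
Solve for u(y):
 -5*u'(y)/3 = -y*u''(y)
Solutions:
 u(y) = C1 + C2*y^(8/3)


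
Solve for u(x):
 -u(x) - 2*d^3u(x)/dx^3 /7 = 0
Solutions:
 u(x) = C3*exp(-2^(2/3)*7^(1/3)*x/2) + (C1*sin(2^(2/3)*sqrt(3)*7^(1/3)*x/4) + C2*cos(2^(2/3)*sqrt(3)*7^(1/3)*x/4))*exp(2^(2/3)*7^(1/3)*x/4)


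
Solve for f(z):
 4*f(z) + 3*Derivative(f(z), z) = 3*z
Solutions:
 f(z) = C1*exp(-4*z/3) + 3*z/4 - 9/16
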